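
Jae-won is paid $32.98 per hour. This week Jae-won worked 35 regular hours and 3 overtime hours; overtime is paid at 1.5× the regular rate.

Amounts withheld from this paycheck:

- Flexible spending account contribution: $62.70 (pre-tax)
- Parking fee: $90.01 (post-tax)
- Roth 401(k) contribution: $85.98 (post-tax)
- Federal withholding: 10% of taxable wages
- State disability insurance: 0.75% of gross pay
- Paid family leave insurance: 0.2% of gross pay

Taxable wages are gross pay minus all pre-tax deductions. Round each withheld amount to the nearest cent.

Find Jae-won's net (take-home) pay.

$927.64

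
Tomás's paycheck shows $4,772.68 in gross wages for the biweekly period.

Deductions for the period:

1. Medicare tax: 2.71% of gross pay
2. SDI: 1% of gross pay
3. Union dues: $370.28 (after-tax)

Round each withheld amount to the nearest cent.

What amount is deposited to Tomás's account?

$4,225.33

Medicare tax: $4,772.68 × 0.0271 = $129.34
SDI: $4,772.68 × 0.01 = $47.73
Union dues: $370.28
Total deductions = $129.34 + $47.73 + $370.28 = $547.35
Net pay = $4,772.68 − $547.35 = $4,225.33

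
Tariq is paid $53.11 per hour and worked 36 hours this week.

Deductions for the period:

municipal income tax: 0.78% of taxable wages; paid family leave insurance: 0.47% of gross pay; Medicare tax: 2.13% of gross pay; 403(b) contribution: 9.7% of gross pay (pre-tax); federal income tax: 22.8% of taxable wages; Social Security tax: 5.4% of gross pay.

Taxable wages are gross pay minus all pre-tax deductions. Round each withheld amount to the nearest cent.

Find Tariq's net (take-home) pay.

Gross pay: 36 × $53.11 = $1911.96
403(b) contribution: $1911.96 × 0.097 = $185.46
Taxable wages = $1911.96 − $185.46 = $1726.50
Municipal income tax: $1726.50 × 0.0078 = $13.47
Federal income tax: $1726.50 × 0.228 = $393.64
Paid family leave insurance: $1911.96 × 0.0047 = $8.99
Social Security tax: $1911.96 × 0.054 = $103.25
Medicare tax: $1911.96 × 0.0213 = $40.72
Total deductions = $185.46 + $13.47 + $393.64 + $8.99 + $103.25 + $40.72 = $745.53
Net pay = $1911.96 − $745.53 = $1166.43

$1166.43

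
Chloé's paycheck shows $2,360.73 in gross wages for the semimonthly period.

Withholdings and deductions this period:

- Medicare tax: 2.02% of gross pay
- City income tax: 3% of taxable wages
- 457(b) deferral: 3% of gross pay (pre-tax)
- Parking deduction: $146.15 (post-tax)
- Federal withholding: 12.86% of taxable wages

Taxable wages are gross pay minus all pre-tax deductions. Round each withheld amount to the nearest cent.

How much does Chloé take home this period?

$1,732.89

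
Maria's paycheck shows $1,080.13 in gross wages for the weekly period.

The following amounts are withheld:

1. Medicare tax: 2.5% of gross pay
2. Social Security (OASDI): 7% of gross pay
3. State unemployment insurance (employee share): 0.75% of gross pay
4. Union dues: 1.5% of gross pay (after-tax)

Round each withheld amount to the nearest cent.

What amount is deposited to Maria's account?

Medicare tax: $1,080.13 × 0.025 = $27.00
State unemployment insurance (employee share): $1,080.13 × 0.0075 = $8.10
Social Security (OASDI): $1,080.13 × 0.07 = $75.61
Union dues: $1,080.13 × 0.015 = $16.20
Total deductions = $27.00 + $8.10 + $75.61 + $16.20 = $126.91
Net pay = $1,080.13 − $126.91 = $953.22

$953.22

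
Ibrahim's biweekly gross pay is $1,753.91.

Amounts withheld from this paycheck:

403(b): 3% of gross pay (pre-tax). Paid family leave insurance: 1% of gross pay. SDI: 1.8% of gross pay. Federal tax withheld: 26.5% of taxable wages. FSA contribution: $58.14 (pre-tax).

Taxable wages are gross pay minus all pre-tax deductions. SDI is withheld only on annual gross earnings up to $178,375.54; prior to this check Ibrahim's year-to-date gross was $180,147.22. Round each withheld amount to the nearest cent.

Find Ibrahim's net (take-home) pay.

$1,190.18

FSA contribution: $58.14
403(b): $1,753.91 × 0.03 = $52.62
Pre-tax total = $58.14 + $52.62 = $110.76
Taxable wages = $1,753.91 − $110.76 = $1,643.15
Federal tax withheld: $1,643.15 × 0.265 = $435.43
SDI: annual cap $178,375.54 already reached (YTD $180,147.22), so $0.00
Paid family leave insurance: $1,753.91 × 0.01 = $17.54
Total deductions = $58.14 + $52.62 + $435.43 + $0.00 + $17.54 = $563.73
Net pay = $1,753.91 − $563.73 = $1,190.18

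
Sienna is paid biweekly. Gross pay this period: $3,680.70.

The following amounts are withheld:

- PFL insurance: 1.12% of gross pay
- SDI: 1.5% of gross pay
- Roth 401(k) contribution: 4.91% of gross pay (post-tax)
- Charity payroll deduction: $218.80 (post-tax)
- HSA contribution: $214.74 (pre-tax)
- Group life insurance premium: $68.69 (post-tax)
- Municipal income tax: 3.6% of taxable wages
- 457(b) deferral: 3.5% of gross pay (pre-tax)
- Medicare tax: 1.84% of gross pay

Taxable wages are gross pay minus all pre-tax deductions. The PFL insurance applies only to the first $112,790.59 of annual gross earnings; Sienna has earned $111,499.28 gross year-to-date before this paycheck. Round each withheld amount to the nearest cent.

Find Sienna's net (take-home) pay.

$2,611.40

457(b) deferral: $3,680.70 × 0.035 = $128.82
HSA contribution: $214.74
Pre-tax total = $128.82 + $214.74 = $343.56
Taxable wages = $3,680.70 − $343.56 = $3,337.14
Municipal income tax: $3,337.14 × 0.036 = $120.14
Medicare tax: $3,680.70 × 0.0184 = $67.72
PFL insurance: only $112,790.59 − $111,499.28 = $1,291.31 of this check is subject → $1,291.31 × 0.0112 = $14.46
SDI: $3,680.70 × 0.015 = $55.21
Roth 401(k) contribution: $3,680.70 × 0.0491 = $180.72
Charity payroll deduction: $218.80
Group life insurance premium: $68.69
Total deductions = $128.82 + $214.74 + $120.14 + $67.72 + $14.46 + $55.21 + $180.72 + $218.80 + $68.69 = $1,069.30
Net pay = $3,680.70 − $1,069.30 = $2,611.40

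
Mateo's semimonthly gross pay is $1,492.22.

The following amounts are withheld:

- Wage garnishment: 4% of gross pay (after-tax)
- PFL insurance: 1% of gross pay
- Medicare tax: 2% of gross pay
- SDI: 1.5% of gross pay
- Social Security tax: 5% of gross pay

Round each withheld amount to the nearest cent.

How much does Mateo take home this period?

$1,290.78

Medicare tax: $1,492.22 × 0.02 = $29.84
PFL insurance: $1,492.22 × 0.01 = $14.92
SDI: $1,492.22 × 0.015 = $22.38
Social Security tax: $1,492.22 × 0.05 = $74.61
Wage garnishment: $1,492.22 × 0.04 = $59.69
Total deductions = $29.84 + $14.92 + $22.38 + $74.61 + $59.69 = $201.44
Net pay = $1,492.22 − $201.44 = $1,290.78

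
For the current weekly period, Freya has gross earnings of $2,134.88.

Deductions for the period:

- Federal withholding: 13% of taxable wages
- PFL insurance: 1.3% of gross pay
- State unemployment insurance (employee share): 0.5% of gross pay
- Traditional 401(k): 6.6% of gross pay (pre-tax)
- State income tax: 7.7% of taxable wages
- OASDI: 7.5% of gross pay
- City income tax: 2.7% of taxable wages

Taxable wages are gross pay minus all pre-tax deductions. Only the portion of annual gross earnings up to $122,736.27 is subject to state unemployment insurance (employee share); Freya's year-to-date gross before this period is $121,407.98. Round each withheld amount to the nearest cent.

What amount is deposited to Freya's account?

Traditional 401(k): $2,134.88 × 0.066 = $140.90
Taxable wages = $2,134.88 − $140.90 = $1,993.98
State income tax: $1,993.98 × 0.077 = $153.54
Federal withholding: $1,993.98 × 0.13 = $259.22
City income tax: $1,993.98 × 0.027 = $53.84
State unemployment insurance (employee share): only $122,736.27 − $121,407.98 = $1,328.29 of this check is subject → $1,328.29 × 0.005 = $6.64
PFL insurance: $2,134.88 × 0.013 = $27.75
OASDI: $2,134.88 × 0.075 = $160.12
Total deductions = $140.90 + $153.54 + $259.22 + $53.84 + $6.64 + $27.75 + $160.12 = $802.01
Net pay = $2,134.88 − $802.01 = $1,332.87

$1,332.87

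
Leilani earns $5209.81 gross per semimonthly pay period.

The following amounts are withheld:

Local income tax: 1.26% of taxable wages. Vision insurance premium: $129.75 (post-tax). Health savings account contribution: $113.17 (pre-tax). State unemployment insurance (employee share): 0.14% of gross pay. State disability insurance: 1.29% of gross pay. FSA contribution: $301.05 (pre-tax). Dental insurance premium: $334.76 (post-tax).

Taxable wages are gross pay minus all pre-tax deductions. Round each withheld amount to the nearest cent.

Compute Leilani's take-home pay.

$4196.16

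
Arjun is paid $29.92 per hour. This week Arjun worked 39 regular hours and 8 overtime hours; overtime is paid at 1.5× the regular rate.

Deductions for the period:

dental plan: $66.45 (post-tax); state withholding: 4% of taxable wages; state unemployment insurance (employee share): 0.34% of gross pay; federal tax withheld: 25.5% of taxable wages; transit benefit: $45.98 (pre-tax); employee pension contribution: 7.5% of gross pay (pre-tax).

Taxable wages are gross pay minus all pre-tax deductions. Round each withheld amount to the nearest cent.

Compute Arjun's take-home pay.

Regular pay: 39 × $29.92 = $1,166.88
Overtime pay: 8 × $29.92 × 1.5 = $359.04
Gross pay = $1,166.88 + $359.04 = $1,525.92
Transit benefit: $45.98
Employee pension contribution: $1,525.92 × 0.075 = $114.44
Pre-tax total = $45.98 + $114.44 = $160.42
Taxable wages = $1,525.92 − $160.42 = $1,365.50
State withholding: $1,365.50 × 0.04 = $54.62
Federal tax withheld: $1,365.50 × 0.255 = $348.20
State unemployment insurance (employee share): $1,525.92 × 0.0034 = $5.19
Dental plan: $66.45
Total deductions = $45.98 + $114.44 + $54.62 + $348.20 + $5.19 + $66.45 = $634.88
Net pay = $1,525.92 − $634.88 = $891.04

$891.04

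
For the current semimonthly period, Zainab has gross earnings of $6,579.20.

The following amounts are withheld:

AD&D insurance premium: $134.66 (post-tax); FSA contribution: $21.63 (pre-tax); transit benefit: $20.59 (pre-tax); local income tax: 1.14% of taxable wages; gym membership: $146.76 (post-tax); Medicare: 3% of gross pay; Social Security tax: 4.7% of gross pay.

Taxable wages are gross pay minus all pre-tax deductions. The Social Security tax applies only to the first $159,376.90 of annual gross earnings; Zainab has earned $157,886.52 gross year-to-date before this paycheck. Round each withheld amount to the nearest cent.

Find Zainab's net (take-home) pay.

FSA contribution: $21.63
Transit benefit: $20.59
Pre-tax total = $21.63 + $20.59 = $42.22
Taxable wages = $6,579.20 − $42.22 = $6,536.98
Local income tax: $6,536.98 × 0.0114 = $74.52
Medicare: $6,579.20 × 0.03 = $197.38
Social Security tax: only $159,376.90 − $157,886.52 = $1,490.38 of this check is subject → $1,490.38 × 0.047 = $70.05
Gym membership: $146.76
AD&D insurance premium: $134.66
Total deductions = $21.63 + $20.59 + $74.52 + $197.38 + $70.05 + $146.76 + $134.66 = $665.59
Net pay = $6,579.20 − $665.59 = $5,913.61

$5,913.61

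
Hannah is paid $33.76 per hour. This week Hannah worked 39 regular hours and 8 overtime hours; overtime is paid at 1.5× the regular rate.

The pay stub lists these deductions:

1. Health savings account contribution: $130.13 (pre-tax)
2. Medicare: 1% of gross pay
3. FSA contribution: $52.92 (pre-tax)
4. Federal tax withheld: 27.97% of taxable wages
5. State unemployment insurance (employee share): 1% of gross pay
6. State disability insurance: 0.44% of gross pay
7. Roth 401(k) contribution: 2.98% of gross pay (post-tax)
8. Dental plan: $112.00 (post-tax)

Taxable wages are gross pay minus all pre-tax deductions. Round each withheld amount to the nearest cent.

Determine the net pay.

Regular pay: 39 × $33.76 = $1,316.64
Overtime pay: 8 × $33.76 × 1.5 = $405.12
Gross pay = $1,316.64 + $405.12 = $1,721.76
FSA contribution: $52.92
Health savings account contribution: $130.13
Pre-tax total = $52.92 + $130.13 = $183.05
Taxable wages = $1,721.76 − $183.05 = $1,538.71
Federal tax withheld: $1,538.71 × 0.2797 = $430.38
Medicare: $1,721.76 × 0.01 = $17.22
State disability insurance: $1,721.76 × 0.0044 = $7.58
State unemployment insurance (employee share): $1,721.76 × 0.01 = $17.22
Roth 401(k) contribution: $1,721.76 × 0.0298 = $51.31
Dental plan: $112.00
Total deductions = $52.92 + $130.13 + $430.38 + $17.22 + $7.58 + $17.22 + $51.31 + $112.00 = $818.76
Net pay = $1,721.76 − $818.76 = $903.00

$903.00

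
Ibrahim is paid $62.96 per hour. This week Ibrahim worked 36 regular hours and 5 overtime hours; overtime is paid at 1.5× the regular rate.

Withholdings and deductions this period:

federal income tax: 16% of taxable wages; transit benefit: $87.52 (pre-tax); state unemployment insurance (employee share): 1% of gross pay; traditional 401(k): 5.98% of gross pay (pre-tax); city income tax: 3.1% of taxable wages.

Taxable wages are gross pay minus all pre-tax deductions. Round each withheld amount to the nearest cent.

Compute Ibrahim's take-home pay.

Regular pay: 36 × $62.96 = $2266.56
Overtime pay: 5 × $62.96 × 1.5 = $472.20
Gross pay = $2266.56 + $472.20 = $2738.76
Transit benefit: $87.52
Traditional 401(k): $2738.76 × 0.0598 = $163.78
Pre-tax total = $87.52 + $163.78 = $251.30
Taxable wages = $2738.76 − $251.30 = $2487.46
City income tax: $2487.46 × 0.031 = $77.11
Federal income tax: $2487.46 × 0.16 = $397.99
State unemployment insurance (employee share): $2738.76 × 0.01 = $27.39
Total deductions = $87.52 + $163.78 + $77.11 + $397.99 + $27.39 = $753.79
Net pay = $2738.76 − $753.79 = $1984.97

$1984.97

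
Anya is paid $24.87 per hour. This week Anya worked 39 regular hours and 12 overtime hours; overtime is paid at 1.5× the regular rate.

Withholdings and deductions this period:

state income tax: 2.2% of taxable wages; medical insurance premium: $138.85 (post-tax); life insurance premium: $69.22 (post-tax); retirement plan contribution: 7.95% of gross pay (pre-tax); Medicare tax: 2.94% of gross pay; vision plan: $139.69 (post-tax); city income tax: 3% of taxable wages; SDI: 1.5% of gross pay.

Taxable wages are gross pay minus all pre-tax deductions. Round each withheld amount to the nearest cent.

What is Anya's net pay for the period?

$826.33

Regular pay: 39 × $24.87 = $969.93
Overtime pay: 12 × $24.87 × 1.5 = $447.66
Gross pay = $969.93 + $447.66 = $1,417.59
Retirement plan contribution: $1,417.59 × 0.0795 = $112.70
Taxable wages = $1,417.59 − $112.70 = $1,304.89
State income tax: $1,304.89 × 0.022 = $28.71
City income tax: $1,304.89 × 0.03 = $39.15
SDI: $1,417.59 × 0.015 = $21.26
Medicare tax: $1,417.59 × 0.0294 = $41.68
Medical insurance premium: $138.85
Vision plan: $139.69
Life insurance premium: $69.22
Total deductions = $112.70 + $28.71 + $39.15 + $21.26 + $41.68 + $138.85 + $139.69 + $69.22 = $591.26
Net pay = $1,417.59 − $591.26 = $826.33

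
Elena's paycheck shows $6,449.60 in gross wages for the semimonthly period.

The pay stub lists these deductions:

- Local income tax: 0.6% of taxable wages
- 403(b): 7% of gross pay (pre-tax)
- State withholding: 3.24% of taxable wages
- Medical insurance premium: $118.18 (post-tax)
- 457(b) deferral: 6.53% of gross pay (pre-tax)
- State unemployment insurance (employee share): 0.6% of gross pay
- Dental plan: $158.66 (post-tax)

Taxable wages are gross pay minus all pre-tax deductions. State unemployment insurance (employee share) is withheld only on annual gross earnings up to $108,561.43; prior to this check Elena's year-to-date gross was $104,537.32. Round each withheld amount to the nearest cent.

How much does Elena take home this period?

403(b): $6,449.60 × 0.07 = $451.47
457(b) deferral: $6,449.60 × 0.0653 = $421.16
Pre-tax total = $451.47 + $421.16 = $872.63
Taxable wages = $6,449.60 − $872.63 = $5,576.97
Local income tax: $5,576.97 × 0.006 = $33.46
State withholding: $5,576.97 × 0.0324 = $180.69
State unemployment insurance (employee share): only $108,561.43 − $104,537.32 = $4,024.11 of this check is subject → $4,024.11 × 0.006 = $24.14
Medical insurance premium: $118.18
Dental plan: $158.66
Total deductions = $451.47 + $421.16 + $33.46 + $180.69 + $24.14 + $118.18 + $158.66 = $1,387.76
Net pay = $6,449.60 − $1,387.76 = $5,061.84

$5,061.84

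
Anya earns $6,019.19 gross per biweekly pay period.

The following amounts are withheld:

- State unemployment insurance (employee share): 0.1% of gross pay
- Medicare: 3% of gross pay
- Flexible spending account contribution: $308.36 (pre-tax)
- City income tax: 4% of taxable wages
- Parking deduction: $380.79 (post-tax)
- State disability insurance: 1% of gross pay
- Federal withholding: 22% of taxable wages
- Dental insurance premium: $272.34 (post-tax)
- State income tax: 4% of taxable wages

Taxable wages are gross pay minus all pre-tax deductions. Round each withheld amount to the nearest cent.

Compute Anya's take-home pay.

$3,097.67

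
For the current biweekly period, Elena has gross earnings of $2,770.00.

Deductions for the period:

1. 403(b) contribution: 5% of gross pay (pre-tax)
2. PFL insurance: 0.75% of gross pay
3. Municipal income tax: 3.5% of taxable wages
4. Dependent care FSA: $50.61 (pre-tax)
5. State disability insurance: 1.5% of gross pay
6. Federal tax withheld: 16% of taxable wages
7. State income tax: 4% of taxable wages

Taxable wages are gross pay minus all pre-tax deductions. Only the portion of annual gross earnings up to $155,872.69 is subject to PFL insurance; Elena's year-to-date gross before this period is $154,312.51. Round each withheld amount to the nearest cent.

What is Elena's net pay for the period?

Dependent care FSA: $50.61
403(b) contribution: $2,770.00 × 0.05 = $138.50
Pre-tax total = $50.61 + $138.50 = $189.11
Taxable wages = $2,770.00 − $189.11 = $2,580.89
Municipal income tax: $2,580.89 × 0.035 = $90.33
Federal tax withheld: $2,580.89 × 0.16 = $412.94
State income tax: $2,580.89 × 0.04 = $103.24
State disability insurance: $2,770.00 × 0.015 = $41.55
PFL insurance: only $155,872.69 − $154,312.51 = $1,560.18 of this check is subject → $1,560.18 × 0.0075 = $11.70
Total deductions = $50.61 + $138.50 + $90.33 + $412.94 + $103.24 + $41.55 + $11.70 = $848.87
Net pay = $2,770.00 − $848.87 = $1,921.13

$1,921.13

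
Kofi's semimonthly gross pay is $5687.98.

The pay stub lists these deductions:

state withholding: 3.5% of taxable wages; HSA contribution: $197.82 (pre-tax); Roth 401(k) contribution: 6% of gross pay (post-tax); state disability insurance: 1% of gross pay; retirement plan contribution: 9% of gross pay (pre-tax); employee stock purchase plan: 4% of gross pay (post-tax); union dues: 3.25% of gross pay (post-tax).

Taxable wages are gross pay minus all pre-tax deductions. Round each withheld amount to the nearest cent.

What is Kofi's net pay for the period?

$3993.46

HSA contribution: $197.82
Retirement plan contribution: $5687.98 × 0.09 = $511.92
Pre-tax total = $197.82 + $511.92 = $709.74
Taxable wages = $5687.98 − $709.74 = $4978.24
State withholding: $4978.24 × 0.035 = $174.24
State disability insurance: $5687.98 × 0.01 = $56.88
Employee stock purchase plan: $5687.98 × 0.04 = $227.52
Union dues: $5687.98 × 0.0325 = $184.86
Roth 401(k) contribution: $5687.98 × 0.06 = $341.28
Total deductions = $197.82 + $511.92 + $174.24 + $56.88 + $227.52 + $184.86 + $341.28 = $1694.52
Net pay = $5687.98 − $1694.52 = $3993.46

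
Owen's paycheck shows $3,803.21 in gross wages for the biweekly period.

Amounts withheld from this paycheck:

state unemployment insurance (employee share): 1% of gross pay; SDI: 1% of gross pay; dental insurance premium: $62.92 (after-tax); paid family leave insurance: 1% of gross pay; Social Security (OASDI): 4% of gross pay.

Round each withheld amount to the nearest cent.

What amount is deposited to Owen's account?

$3,474.07

Social Security (OASDI): $3,803.21 × 0.04 = $152.13
Paid family leave insurance: $3,803.21 × 0.01 = $38.03
SDI: $3,803.21 × 0.01 = $38.03
State unemployment insurance (employee share): $3,803.21 × 0.01 = $38.03
Dental insurance premium: $62.92
Total deductions = $152.13 + $38.03 + $38.03 + $38.03 + $62.92 = $329.14
Net pay = $3,803.21 − $329.14 = $3,474.07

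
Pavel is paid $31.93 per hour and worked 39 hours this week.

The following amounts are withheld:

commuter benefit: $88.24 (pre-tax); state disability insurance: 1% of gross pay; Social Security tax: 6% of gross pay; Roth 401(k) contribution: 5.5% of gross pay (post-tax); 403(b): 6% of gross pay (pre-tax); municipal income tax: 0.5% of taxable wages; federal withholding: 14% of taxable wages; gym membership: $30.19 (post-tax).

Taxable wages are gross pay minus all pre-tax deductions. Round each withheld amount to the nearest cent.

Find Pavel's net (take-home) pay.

Gross pay: 39 × $31.93 = $1,245.27
403(b): $1,245.27 × 0.06 = $74.72
Commuter benefit: $88.24
Pre-tax total = $74.72 + $88.24 = $162.96
Taxable wages = $1,245.27 − $162.96 = $1,082.31
Municipal income tax: $1,082.31 × 0.005 = $5.41
Federal withholding: $1,082.31 × 0.14 = $151.52
Social Security tax: $1,245.27 × 0.06 = $74.72
State disability insurance: $1,245.27 × 0.01 = $12.45
Roth 401(k) contribution: $1,245.27 × 0.055 = $68.49
Gym membership: $30.19
Total deductions = $74.72 + $88.24 + $5.41 + $151.52 + $74.72 + $12.45 + $68.49 + $30.19 = $505.74
Net pay = $1,245.27 − $505.74 = $739.53

$739.53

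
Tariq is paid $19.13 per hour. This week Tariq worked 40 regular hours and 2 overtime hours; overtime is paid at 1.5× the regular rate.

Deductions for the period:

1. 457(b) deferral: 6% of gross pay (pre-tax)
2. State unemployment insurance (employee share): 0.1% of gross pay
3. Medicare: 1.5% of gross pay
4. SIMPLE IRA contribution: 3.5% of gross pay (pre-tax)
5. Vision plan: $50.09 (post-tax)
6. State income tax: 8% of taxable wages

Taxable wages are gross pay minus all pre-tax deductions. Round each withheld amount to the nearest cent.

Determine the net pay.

Regular pay: 40 × $19.13 = $765.20
Overtime pay: 2 × $19.13 × 1.5 = $57.39
Gross pay = $765.20 + $57.39 = $822.59
SIMPLE IRA contribution: $822.59 × 0.035 = $28.79
457(b) deferral: $822.59 × 0.06 = $49.36
Pre-tax total = $28.79 + $49.36 = $78.15
Taxable wages = $822.59 − $78.15 = $744.44
State income tax: $744.44 × 0.08 = $59.56
Medicare: $822.59 × 0.015 = $12.34
State unemployment insurance (employee share): $822.59 × 0.001 = $0.82
Vision plan: $50.09
Total deductions = $28.79 + $49.36 + $59.56 + $12.34 + $0.82 + $50.09 = $200.96
Net pay = $822.59 − $200.96 = $621.63

$621.63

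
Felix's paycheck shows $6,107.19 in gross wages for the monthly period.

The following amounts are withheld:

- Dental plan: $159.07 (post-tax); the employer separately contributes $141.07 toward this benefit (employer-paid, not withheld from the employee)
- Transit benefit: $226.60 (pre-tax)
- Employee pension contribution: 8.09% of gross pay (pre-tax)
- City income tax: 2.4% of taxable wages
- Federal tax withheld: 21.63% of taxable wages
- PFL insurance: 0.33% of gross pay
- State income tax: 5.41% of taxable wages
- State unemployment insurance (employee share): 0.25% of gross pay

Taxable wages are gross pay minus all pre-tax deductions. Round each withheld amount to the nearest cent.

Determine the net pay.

$3,606.24

Transit benefit: $226.60
Employee pension contribution: $6,107.19 × 0.0809 = $494.07
Pre-tax total = $226.60 + $494.07 = $720.67
Taxable wages = $6,107.19 − $720.67 = $5,386.52
State income tax: $5,386.52 × 0.0541 = $291.41
Federal tax withheld: $5,386.52 × 0.2163 = $1,165.10
City income tax: $5,386.52 × 0.024 = $129.28
State unemployment insurance (employee share): $6,107.19 × 0.0025 = $15.27
PFL insurance: $6,107.19 × 0.0033 = $20.15
Dental plan: $159.07
(Employer's $141.07 toward dental plan is not withheld from the employee.)
Total deductions = $226.60 + $494.07 + $291.41 + $1,165.10 + $129.28 + $15.27 + $20.15 + $159.07 = $2,500.95
Net pay = $6,107.19 − $2,500.95 = $3,606.24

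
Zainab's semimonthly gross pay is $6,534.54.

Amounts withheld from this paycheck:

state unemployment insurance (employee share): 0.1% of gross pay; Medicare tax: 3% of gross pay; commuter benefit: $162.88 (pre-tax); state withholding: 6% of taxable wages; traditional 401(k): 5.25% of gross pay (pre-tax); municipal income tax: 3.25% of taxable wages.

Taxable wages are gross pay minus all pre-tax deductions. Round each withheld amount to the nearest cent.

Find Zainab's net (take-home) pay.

$5,268.38

Commuter benefit: $162.88
Traditional 401(k): $6,534.54 × 0.0525 = $343.06
Pre-tax total = $162.88 + $343.06 = $505.94
Taxable wages = $6,534.54 − $505.94 = $6,028.60
State withholding: $6,028.60 × 0.06 = $361.72
Municipal income tax: $6,028.60 × 0.0325 = $195.93
State unemployment insurance (employee share): $6,534.54 × 0.001 = $6.53
Medicare tax: $6,534.54 × 0.03 = $196.04
Total deductions = $162.88 + $343.06 + $361.72 + $195.93 + $6.53 + $196.04 = $1,266.16
Net pay = $6,534.54 − $1,266.16 = $5,268.38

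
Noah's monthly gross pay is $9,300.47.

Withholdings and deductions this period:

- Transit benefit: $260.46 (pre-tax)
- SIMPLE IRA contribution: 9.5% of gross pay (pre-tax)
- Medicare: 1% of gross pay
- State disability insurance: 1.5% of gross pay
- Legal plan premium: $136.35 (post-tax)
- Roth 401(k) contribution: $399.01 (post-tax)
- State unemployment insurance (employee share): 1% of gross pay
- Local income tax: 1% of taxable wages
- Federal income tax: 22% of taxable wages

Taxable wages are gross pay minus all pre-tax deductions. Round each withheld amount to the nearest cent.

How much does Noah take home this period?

Transit benefit: $260.46
SIMPLE IRA contribution: $9,300.47 × 0.095 = $883.54
Pre-tax total = $260.46 + $883.54 = $1,144.00
Taxable wages = $9,300.47 − $1,144.00 = $8,156.47
Local income tax: $8,156.47 × 0.01 = $81.56
Federal income tax: $8,156.47 × 0.22 = $1,794.42
Medicare: $9,300.47 × 0.01 = $93.00
State unemployment insurance (employee share): $9,300.47 × 0.01 = $93.00
State disability insurance: $9,300.47 × 0.015 = $139.51
Legal plan premium: $136.35
Roth 401(k) contribution: $399.01
Total deductions = $260.46 + $883.54 + $81.56 + $1,794.42 + $93.00 + $93.00 + $139.51 + $136.35 + $399.01 = $3,880.85
Net pay = $9,300.47 − $3,880.85 = $5,419.62

$5,419.62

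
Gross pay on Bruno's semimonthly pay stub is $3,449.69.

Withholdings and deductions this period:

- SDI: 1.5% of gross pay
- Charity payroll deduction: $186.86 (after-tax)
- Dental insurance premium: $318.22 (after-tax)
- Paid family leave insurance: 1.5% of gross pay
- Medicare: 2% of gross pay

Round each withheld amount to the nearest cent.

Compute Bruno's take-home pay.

Paid family leave insurance: $3,449.69 × 0.015 = $51.75
SDI: $3,449.69 × 0.015 = $51.75
Medicare: $3,449.69 × 0.02 = $68.99
Charity payroll deduction: $186.86
Dental insurance premium: $318.22
Total deductions = $51.75 + $51.75 + $68.99 + $186.86 + $318.22 = $677.57
Net pay = $3,449.69 − $677.57 = $2,772.12

$2,772.12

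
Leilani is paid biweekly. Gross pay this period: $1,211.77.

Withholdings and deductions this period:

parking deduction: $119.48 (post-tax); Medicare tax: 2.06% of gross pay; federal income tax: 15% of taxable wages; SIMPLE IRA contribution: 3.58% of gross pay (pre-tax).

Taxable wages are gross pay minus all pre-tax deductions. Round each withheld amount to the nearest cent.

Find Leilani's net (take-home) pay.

$848.69

SIMPLE IRA contribution: $1,211.77 × 0.0358 = $43.38
Taxable wages = $1,211.77 − $43.38 = $1,168.39
Federal income tax: $1,168.39 × 0.15 = $175.26
Medicare tax: $1,211.77 × 0.0206 = $24.96
Parking deduction: $119.48
Total deductions = $43.38 + $175.26 + $24.96 + $119.48 = $363.08
Net pay = $1,211.77 − $363.08 = $848.69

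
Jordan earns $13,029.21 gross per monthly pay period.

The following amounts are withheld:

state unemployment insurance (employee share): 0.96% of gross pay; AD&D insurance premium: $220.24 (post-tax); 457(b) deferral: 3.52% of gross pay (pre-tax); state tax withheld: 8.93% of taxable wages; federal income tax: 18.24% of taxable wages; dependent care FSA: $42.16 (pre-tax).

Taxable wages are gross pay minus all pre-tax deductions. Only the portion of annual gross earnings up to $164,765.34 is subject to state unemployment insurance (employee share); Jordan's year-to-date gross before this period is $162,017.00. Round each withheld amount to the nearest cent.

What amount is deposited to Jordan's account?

Dependent care FSA: $42.16
457(b) deferral: $13,029.21 × 0.0352 = $458.63
Pre-tax total = $42.16 + $458.63 = $500.79
Taxable wages = $13,029.21 − $500.79 = $12,528.42
Federal income tax: $12,528.42 × 0.1824 = $2,285.18
State tax withheld: $12,528.42 × 0.0893 = $1,118.79
State unemployment insurance (employee share): only $164,765.34 − $162,017.00 = $2,748.34 of this check is subject → $2,748.34 × 0.0096 = $26.38
AD&D insurance premium: $220.24
Total deductions = $42.16 + $458.63 + $2,285.18 + $1,118.79 + $26.38 + $220.24 = $4,151.38
Net pay = $13,029.21 − $4,151.38 = $8,877.83

$8,877.83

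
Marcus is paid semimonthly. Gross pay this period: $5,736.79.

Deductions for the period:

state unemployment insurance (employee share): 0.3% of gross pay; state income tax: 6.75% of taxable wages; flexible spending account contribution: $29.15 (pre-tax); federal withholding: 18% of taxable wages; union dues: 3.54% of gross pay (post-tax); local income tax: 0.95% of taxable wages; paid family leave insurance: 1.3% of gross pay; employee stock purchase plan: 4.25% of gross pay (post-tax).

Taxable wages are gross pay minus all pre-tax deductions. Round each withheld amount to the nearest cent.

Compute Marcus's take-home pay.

Flexible spending account contribution: $29.15
Taxable wages = $5,736.79 − $29.15 = $5,707.64
Local income tax: $5,707.64 × 0.0095 = $54.22
State income tax: $5,707.64 × 0.0675 = $385.27
Federal withholding: $5,707.64 × 0.18 = $1,027.38
State unemployment insurance (employee share): $5,736.79 × 0.003 = $17.21
Paid family leave insurance: $5,736.79 × 0.013 = $74.58
Union dues: $5,736.79 × 0.0354 = $203.08
Employee stock purchase plan: $5,736.79 × 0.0425 = $243.81
Total deductions = $29.15 + $54.22 + $385.27 + $1,027.38 + $17.21 + $74.58 + $203.08 + $243.81 = $2,034.70
Net pay = $5,736.79 − $2,034.70 = $3,702.09

$3,702.09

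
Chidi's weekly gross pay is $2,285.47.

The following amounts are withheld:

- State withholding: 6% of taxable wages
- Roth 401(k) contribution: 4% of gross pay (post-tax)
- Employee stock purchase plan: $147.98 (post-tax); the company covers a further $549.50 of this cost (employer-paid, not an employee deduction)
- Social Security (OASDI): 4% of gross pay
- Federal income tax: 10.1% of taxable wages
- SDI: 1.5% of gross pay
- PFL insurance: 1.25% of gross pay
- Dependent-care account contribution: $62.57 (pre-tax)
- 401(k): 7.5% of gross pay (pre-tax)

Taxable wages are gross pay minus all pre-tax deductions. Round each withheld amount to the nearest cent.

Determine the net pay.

401(k): $2,285.47 × 0.075 = $171.41
Dependent-care account contribution: $62.57
Pre-tax total = $171.41 + $62.57 = $233.98
Taxable wages = $2,285.47 − $233.98 = $2,051.49
State withholding: $2,051.49 × 0.06 = $123.09
Federal income tax: $2,051.49 × 0.101 = $207.20
Social Security (OASDI): $2,285.47 × 0.04 = $91.42
SDI: $2,285.47 × 0.015 = $34.28
PFL insurance: $2,285.47 × 0.0125 = $28.57
Roth 401(k) contribution: $2,285.47 × 0.04 = $91.42
Employee stock purchase plan: $147.98
(Employer's $549.50 toward employee stock purchase plan is not withheld from the employee.)
Total deductions = $171.41 + $62.57 + $123.09 + $207.20 + $91.42 + $34.28 + $28.57 + $91.42 + $147.98 = $957.94
Net pay = $2,285.47 − $957.94 = $1,327.53

$1,327.53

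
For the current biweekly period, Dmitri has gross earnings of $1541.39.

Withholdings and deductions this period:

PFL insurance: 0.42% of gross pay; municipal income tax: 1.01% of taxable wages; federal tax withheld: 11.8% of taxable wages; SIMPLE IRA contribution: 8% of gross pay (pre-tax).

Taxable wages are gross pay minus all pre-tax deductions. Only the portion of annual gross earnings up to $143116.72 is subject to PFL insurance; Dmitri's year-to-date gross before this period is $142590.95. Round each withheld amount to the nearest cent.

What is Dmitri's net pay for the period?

$1234.22

SIMPLE IRA contribution: $1541.39 × 0.08 = $123.31
Taxable wages = $1541.39 − $123.31 = $1418.08
Municipal income tax: $1418.08 × 0.0101 = $14.32
Federal tax withheld: $1418.08 × 0.118 = $167.33
PFL insurance: only $143116.72 − $142590.95 = $525.77 of this check is subject → $525.77 × 0.0042 = $2.21
Total deductions = $123.31 + $14.32 + $167.33 + $2.21 = $307.17
Net pay = $1541.39 − $307.17 = $1234.22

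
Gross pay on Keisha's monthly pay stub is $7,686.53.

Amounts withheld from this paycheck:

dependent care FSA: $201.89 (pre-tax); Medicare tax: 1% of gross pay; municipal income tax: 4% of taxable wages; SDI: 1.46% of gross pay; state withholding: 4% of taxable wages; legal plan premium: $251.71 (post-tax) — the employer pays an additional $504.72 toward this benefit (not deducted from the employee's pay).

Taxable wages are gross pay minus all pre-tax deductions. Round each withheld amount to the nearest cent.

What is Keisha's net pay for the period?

Dependent care FSA: $201.89
Taxable wages = $7,686.53 − $201.89 = $7,484.64
Municipal income tax: $7,484.64 × 0.04 = $299.39
State withholding: $7,484.64 × 0.04 = $299.39
Medicare tax: $7,686.53 × 0.01 = $76.87
SDI: $7,686.53 × 0.0146 = $112.22
Legal plan premium: $251.71
(Employer's $504.72 toward legal plan premium is not withheld from the employee.)
Total deductions = $201.89 + $299.39 + $299.39 + $76.87 + $112.22 + $251.71 = $1,241.47
Net pay = $7,686.53 − $1,241.47 = $6,445.06

$6,445.06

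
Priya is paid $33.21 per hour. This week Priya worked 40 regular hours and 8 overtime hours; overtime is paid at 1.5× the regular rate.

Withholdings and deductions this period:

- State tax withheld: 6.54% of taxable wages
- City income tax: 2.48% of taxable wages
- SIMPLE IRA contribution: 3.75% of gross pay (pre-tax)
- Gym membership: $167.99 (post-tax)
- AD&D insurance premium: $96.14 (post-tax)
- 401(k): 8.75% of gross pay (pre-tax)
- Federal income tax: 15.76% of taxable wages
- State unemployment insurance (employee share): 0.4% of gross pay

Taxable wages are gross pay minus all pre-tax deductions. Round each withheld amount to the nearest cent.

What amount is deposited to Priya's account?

$865.58

Regular pay: 40 × $33.21 = $1328.40
Overtime pay: 8 × $33.21 × 1.5 = $398.52
Gross pay = $1328.40 + $398.52 = $1726.92
401(k): $1726.92 × 0.0875 = $151.11
SIMPLE IRA contribution: $1726.92 × 0.0375 = $64.76
Pre-tax total = $151.11 + $64.76 = $215.87
Taxable wages = $1726.92 − $215.87 = $1511.05
Federal income tax: $1511.05 × 0.1576 = $238.14
City income tax: $1511.05 × 0.0248 = $37.47
State tax withheld: $1511.05 × 0.0654 = $98.82
State unemployment insurance (employee share): $1726.92 × 0.004 = $6.91
AD&D insurance premium: $96.14
Gym membership: $167.99
Total deductions = $151.11 + $64.76 + $238.14 + $37.47 + $98.82 + $6.91 + $96.14 + $167.99 = $861.34
Net pay = $1726.92 − $861.34 = $865.58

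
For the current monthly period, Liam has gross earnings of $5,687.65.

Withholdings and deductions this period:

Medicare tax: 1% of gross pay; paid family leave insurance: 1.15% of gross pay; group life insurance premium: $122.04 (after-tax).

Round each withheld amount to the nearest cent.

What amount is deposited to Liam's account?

Paid family leave insurance: $5,687.65 × 0.0115 = $65.41
Medicare tax: $5,687.65 × 0.01 = $56.88
Group life insurance premium: $122.04
Total deductions = $65.41 + $56.88 + $122.04 = $244.33
Net pay = $5,687.65 − $244.33 = $5,443.32

$5,443.32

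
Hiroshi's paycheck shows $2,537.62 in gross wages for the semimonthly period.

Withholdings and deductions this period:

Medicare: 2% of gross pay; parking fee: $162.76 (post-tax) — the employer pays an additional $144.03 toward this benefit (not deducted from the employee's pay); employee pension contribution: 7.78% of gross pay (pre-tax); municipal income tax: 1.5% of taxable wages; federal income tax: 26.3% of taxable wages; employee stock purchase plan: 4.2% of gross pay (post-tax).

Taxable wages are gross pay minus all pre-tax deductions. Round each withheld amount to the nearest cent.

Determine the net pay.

Employee pension contribution: $2,537.62 × 0.0778 = $197.43
Taxable wages = $2,537.62 − $197.43 = $2,340.19
Municipal income tax: $2,340.19 × 0.015 = $35.10
Federal income tax: $2,340.19 × 0.263 = $615.47
Medicare: $2,537.62 × 0.02 = $50.75
Employee stock purchase plan: $2,537.62 × 0.042 = $106.58
Parking fee: $162.76
(Employer's $144.03 toward parking fee is not withheld from the employee.)
Total deductions = $197.43 + $35.10 + $615.47 + $50.75 + $106.58 + $162.76 = $1,168.09
Net pay = $2,537.62 − $1,168.09 = $1,369.53

$1,369.53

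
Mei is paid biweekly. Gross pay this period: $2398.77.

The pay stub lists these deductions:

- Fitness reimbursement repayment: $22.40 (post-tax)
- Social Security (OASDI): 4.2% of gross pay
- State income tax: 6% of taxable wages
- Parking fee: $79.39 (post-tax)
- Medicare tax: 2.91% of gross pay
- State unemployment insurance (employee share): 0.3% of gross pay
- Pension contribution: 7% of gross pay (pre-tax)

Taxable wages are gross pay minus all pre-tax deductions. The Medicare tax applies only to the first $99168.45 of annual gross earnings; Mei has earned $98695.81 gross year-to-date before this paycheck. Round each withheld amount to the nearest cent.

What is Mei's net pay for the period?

$1873.52

Pension contribution: $2398.77 × 0.07 = $167.91
Taxable wages = $2398.77 − $167.91 = $2230.86
State income tax: $2230.86 × 0.06 = $133.85
Medicare tax: only $99168.45 − $98695.81 = $472.64 of this check is subject → $472.64 × 0.0291 = $13.75
Social Security (OASDI): $2398.77 × 0.042 = $100.75
State unemployment insurance (employee share): $2398.77 × 0.003 = $7.20
Fitness reimbursement repayment: $22.40
Parking fee: $79.39
Total deductions = $167.91 + $133.85 + $13.75 + $100.75 + $7.20 + $22.40 + $79.39 = $525.25
Net pay = $2398.77 − $525.25 = $1873.52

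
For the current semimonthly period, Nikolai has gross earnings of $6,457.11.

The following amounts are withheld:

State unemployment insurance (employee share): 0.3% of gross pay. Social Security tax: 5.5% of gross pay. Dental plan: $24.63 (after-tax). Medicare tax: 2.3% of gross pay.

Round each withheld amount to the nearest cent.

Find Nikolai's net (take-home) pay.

$5,909.46

Medicare tax: $6,457.11 × 0.023 = $148.51
Social Security tax: $6,457.11 × 0.055 = $355.14
State unemployment insurance (employee share): $6,457.11 × 0.003 = $19.37
Dental plan: $24.63
Total deductions = $148.51 + $355.14 + $19.37 + $24.63 = $547.65
Net pay = $6,457.11 − $547.65 = $5,909.46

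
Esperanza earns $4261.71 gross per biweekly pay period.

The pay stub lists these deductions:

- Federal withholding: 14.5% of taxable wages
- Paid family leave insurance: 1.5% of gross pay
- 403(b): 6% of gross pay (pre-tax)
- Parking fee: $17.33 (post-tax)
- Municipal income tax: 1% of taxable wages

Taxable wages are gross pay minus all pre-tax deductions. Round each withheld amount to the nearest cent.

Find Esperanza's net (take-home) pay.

$3303.82

403(b): $4261.71 × 0.06 = $255.70
Taxable wages = $4261.71 − $255.70 = $4006.01
Federal withholding: $4006.01 × 0.145 = $580.87
Municipal income tax: $4006.01 × 0.01 = $40.06
Paid family leave insurance: $4261.71 × 0.015 = $63.93
Parking fee: $17.33
Total deductions = $255.70 + $580.87 + $40.06 + $63.93 + $17.33 = $957.89
Net pay = $4261.71 − $957.89 = $3303.82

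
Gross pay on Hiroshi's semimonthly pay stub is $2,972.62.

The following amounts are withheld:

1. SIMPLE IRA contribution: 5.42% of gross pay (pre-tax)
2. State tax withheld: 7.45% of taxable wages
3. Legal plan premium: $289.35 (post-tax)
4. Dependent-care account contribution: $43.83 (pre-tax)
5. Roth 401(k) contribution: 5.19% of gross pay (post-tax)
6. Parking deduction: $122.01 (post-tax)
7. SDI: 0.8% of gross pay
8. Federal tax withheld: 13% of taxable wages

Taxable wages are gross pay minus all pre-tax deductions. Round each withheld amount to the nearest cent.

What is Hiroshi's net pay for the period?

$1,612.26

SIMPLE IRA contribution: $2,972.62 × 0.0542 = $161.12
Dependent-care account contribution: $43.83
Pre-tax total = $161.12 + $43.83 = $204.95
Taxable wages = $2,972.62 − $204.95 = $2,767.67
Federal tax withheld: $2,767.67 × 0.13 = $359.80
State tax withheld: $2,767.67 × 0.0745 = $206.19
SDI: $2,972.62 × 0.008 = $23.78
Roth 401(k) contribution: $2,972.62 × 0.0519 = $154.28
Parking deduction: $122.01
Legal plan premium: $289.35
Total deductions = $161.12 + $43.83 + $359.80 + $206.19 + $23.78 + $154.28 + $122.01 + $289.35 = $1,360.36
Net pay = $2,972.62 − $1,360.36 = $1,612.26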